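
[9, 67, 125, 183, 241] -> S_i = 9 + 58*i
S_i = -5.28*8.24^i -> [-5.28, -43.51, -358.5, -2954.03, -24341.24]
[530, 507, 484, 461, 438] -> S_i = 530 + -23*i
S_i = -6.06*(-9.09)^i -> [-6.06, 55.09, -500.73, 4551.6, -41374.06]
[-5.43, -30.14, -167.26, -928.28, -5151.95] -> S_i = -5.43*5.55^i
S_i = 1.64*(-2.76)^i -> [1.64, -4.53, 12.49, -34.48, 95.17]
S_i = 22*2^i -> [22, 44, 88, 176, 352]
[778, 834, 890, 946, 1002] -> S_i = 778 + 56*i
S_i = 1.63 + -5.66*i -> [1.63, -4.03, -9.69, -15.35, -21.01]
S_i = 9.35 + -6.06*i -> [9.35, 3.29, -2.77, -8.83, -14.89]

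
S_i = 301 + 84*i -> [301, 385, 469, 553, 637]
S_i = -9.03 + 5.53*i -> [-9.03, -3.5, 2.03, 7.56, 13.09]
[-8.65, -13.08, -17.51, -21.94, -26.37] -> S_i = -8.65 + -4.43*i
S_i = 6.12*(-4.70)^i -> [6.12, -28.76, 135.19, -635.4, 2986.36]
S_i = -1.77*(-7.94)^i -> [-1.77, 14.05, -111.59, 886.0, -7034.86]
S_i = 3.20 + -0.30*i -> [3.2, 2.9, 2.6, 2.3, 2.0]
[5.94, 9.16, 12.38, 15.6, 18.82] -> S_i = 5.94 + 3.22*i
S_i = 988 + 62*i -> [988, 1050, 1112, 1174, 1236]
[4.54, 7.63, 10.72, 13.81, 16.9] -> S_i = 4.54 + 3.09*i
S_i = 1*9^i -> [1, 9, 81, 729, 6561]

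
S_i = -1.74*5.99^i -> [-1.74, -10.42, -62.43, -373.96, -2240.04]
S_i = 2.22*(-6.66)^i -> [2.22, -14.79, 98.47, -655.81, 4367.67]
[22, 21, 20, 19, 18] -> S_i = 22 + -1*i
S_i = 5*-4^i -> [5, -20, 80, -320, 1280]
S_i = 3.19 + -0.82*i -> [3.19, 2.37, 1.55, 0.73, -0.09]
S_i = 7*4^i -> [7, 28, 112, 448, 1792]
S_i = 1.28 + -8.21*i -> [1.28, -6.93, -15.14, -23.35, -31.56]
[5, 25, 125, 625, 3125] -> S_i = 5*5^i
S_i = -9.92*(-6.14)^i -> [-9.92, 60.91, -373.98, 2296.24, -14098.9]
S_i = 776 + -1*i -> [776, 775, 774, 773, 772]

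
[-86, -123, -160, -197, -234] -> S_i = -86 + -37*i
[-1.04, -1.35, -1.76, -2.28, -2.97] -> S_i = -1.04*1.30^i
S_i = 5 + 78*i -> [5, 83, 161, 239, 317]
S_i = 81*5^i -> [81, 405, 2025, 10125, 50625]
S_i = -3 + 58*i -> [-3, 55, 113, 171, 229]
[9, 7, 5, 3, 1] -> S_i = 9 + -2*i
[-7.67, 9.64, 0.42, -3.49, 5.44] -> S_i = Random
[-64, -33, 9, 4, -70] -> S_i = Random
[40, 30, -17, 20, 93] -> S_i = Random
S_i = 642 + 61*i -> [642, 703, 764, 825, 886]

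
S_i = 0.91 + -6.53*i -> [0.91, -5.62, -12.15, -18.68, -25.21]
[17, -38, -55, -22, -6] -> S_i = Random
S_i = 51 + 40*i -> [51, 91, 131, 171, 211]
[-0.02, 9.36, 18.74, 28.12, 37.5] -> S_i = -0.02 + 9.38*i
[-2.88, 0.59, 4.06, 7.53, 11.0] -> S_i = -2.88 + 3.47*i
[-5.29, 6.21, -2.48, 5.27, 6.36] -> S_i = Random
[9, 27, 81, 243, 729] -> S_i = 9*3^i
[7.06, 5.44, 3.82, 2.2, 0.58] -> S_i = 7.06 + -1.62*i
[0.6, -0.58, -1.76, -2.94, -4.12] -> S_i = 0.60 + -1.18*i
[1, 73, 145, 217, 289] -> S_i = 1 + 72*i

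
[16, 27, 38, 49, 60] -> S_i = 16 + 11*i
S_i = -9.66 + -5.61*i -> [-9.66, -15.27, -20.88, -26.49, -32.1]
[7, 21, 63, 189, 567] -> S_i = 7*3^i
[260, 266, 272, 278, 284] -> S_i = 260 + 6*i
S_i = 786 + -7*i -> [786, 779, 772, 765, 758]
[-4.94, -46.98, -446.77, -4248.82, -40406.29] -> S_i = -4.94*9.51^i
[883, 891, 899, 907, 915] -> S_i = 883 + 8*i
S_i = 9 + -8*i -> [9, 1, -7, -15, -23]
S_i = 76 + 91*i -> [76, 167, 258, 349, 440]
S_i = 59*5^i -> [59, 295, 1475, 7375, 36875]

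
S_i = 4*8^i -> [4, 32, 256, 2048, 16384]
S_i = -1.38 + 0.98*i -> [-1.38, -0.4, 0.58, 1.56, 2.54]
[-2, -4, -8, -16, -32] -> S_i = -2*2^i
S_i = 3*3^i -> [3, 9, 27, 81, 243]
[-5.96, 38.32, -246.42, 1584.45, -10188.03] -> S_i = -5.96*(-6.43)^i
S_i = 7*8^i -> [7, 56, 448, 3584, 28672]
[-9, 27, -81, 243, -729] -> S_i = -9*-3^i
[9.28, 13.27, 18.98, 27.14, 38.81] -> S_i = 9.28*1.43^i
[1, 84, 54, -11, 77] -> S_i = Random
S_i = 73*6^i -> [73, 438, 2628, 15768, 94608]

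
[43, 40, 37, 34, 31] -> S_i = 43 + -3*i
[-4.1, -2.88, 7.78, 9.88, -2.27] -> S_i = Random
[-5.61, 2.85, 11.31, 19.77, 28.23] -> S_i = -5.61 + 8.46*i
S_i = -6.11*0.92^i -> [-6.11, -5.62, -5.17, -4.76, -4.38]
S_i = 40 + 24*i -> [40, 64, 88, 112, 136]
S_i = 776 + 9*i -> [776, 785, 794, 803, 812]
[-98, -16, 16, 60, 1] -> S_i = Random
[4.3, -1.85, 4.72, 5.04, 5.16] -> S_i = Random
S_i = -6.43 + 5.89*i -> [-6.43, -0.54, 5.35, 11.24, 17.13]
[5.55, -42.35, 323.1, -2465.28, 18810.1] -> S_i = 5.55*(-7.63)^i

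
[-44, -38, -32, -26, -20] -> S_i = -44 + 6*i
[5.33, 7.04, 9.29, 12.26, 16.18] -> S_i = 5.33*1.32^i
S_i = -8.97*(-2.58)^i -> [-8.97, 23.14, -59.71, 154.05, -397.44]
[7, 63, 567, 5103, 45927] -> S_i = 7*9^i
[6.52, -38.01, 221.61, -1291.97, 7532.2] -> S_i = 6.52*(-5.83)^i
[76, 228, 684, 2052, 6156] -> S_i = 76*3^i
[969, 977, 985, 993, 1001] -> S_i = 969 + 8*i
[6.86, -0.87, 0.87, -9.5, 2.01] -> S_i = Random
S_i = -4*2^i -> [-4, -8, -16, -32, -64]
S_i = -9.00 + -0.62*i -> [-9.0, -9.62, -10.24, -10.86, -11.48]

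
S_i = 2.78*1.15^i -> [2.78, 3.2, 3.68, 4.23, 4.86]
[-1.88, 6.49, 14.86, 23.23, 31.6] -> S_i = -1.88 + 8.37*i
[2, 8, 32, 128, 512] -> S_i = 2*4^i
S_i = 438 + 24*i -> [438, 462, 486, 510, 534]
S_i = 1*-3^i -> [1, -3, 9, -27, 81]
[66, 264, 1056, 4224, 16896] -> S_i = 66*4^i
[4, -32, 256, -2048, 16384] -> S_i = 4*-8^i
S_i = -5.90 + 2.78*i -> [-5.9, -3.12, -0.34, 2.44, 5.22]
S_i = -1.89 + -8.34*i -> [-1.89, -10.23, -18.57, -26.91, -35.25]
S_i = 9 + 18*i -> [9, 27, 45, 63, 81]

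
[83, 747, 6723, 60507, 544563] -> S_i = 83*9^i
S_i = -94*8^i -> [-94, -752, -6016, -48128, -385024]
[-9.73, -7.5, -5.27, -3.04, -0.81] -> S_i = -9.73 + 2.23*i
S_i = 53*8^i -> [53, 424, 3392, 27136, 217088]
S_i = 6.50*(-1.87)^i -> [6.5, -12.16, 22.73, -42.5, 79.48]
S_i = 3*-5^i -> [3, -15, 75, -375, 1875]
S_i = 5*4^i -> [5, 20, 80, 320, 1280]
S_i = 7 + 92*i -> [7, 99, 191, 283, 375]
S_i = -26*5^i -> [-26, -130, -650, -3250, -16250]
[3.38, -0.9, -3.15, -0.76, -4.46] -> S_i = Random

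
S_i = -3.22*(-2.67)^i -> [-3.22, 8.6, -22.96, 61.29, -163.64]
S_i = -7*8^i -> [-7, -56, -448, -3584, -28672]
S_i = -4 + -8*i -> [-4, -12, -20, -28, -36]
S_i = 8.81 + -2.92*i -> [8.81, 5.89, 2.97, 0.05, -2.87]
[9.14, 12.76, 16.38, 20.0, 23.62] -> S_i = 9.14 + 3.62*i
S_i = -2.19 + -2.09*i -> [-2.19, -4.28, -6.37, -8.46, -10.55]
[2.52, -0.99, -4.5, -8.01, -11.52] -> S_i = 2.52 + -3.51*i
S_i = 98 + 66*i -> [98, 164, 230, 296, 362]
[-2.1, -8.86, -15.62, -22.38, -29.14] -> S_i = -2.10 + -6.76*i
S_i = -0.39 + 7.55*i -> [-0.39, 7.16, 14.71, 22.26, 29.81]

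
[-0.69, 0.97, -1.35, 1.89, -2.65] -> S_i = -0.69*(-1.40)^i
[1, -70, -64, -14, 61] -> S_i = Random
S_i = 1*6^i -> [1, 6, 36, 216, 1296]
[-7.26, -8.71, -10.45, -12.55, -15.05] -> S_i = -7.26*1.20^i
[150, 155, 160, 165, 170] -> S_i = 150 + 5*i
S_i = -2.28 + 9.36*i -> [-2.28, 7.08, 16.44, 25.8, 35.16]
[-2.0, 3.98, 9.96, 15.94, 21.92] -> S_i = -2.00 + 5.98*i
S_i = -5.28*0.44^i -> [-5.28, -2.32, -1.02, -0.45, -0.2]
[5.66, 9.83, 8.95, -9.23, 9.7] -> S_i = Random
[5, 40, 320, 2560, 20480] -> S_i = 5*8^i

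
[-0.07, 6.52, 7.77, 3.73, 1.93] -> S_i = Random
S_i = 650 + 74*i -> [650, 724, 798, 872, 946]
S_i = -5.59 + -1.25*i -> [-5.59, -6.84, -8.09, -9.34, -10.59]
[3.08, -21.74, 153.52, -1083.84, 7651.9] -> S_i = 3.08*(-7.06)^i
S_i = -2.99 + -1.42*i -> [-2.99, -4.41, -5.83, -7.25, -8.67]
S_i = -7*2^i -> [-7, -14, -28, -56, -112]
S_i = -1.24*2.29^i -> [-1.24, -2.84, -6.5, -14.89, -34.1]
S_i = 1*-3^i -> [1, -3, 9, -27, 81]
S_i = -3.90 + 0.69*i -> [-3.9, -3.21, -2.52, -1.83, -1.14]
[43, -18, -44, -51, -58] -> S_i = Random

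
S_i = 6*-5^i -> [6, -30, 150, -750, 3750]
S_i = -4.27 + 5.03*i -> [-4.27, 0.76, 5.79, 10.82, 15.85]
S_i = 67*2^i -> [67, 134, 268, 536, 1072]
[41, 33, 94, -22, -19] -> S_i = Random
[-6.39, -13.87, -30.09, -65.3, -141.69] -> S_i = -6.39*2.17^i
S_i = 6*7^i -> [6, 42, 294, 2058, 14406]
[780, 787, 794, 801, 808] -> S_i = 780 + 7*i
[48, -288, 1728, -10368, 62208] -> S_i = 48*-6^i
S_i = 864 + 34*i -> [864, 898, 932, 966, 1000]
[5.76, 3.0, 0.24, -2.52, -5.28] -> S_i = 5.76 + -2.76*i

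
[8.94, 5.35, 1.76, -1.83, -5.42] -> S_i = 8.94 + -3.59*i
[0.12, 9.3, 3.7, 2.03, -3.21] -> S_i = Random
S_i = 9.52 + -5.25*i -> [9.52, 4.27, -0.98, -6.23, -11.48]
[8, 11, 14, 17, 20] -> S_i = 8 + 3*i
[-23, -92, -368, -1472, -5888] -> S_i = -23*4^i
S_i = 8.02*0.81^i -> [8.02, 6.5, 5.26, 4.26, 3.45]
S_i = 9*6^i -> [9, 54, 324, 1944, 11664]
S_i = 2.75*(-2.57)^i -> [2.75, -7.07, 18.16, -46.68, 119.97]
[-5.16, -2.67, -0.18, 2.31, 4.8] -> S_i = -5.16 + 2.49*i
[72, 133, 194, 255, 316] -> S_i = 72 + 61*i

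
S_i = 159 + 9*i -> [159, 168, 177, 186, 195]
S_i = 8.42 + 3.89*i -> [8.42, 12.31, 16.2, 20.09, 23.98]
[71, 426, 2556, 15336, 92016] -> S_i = 71*6^i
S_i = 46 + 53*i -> [46, 99, 152, 205, 258]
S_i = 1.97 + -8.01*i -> [1.97, -6.04, -14.05, -22.06, -30.07]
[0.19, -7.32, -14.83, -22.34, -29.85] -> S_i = 0.19 + -7.51*i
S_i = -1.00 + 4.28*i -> [-1.0, 3.28, 7.56, 11.84, 16.12]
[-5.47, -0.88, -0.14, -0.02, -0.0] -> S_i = -5.47*0.16^i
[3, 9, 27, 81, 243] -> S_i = 3*3^i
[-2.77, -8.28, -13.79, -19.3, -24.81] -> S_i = -2.77 + -5.51*i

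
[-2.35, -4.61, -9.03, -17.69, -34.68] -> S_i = -2.35*1.96^i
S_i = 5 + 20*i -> [5, 25, 45, 65, 85]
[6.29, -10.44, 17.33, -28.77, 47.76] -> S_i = 6.29*(-1.66)^i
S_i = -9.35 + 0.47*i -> [-9.35, -8.88, -8.41, -7.94, -7.47]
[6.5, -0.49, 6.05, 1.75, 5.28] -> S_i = Random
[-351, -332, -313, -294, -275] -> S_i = -351 + 19*i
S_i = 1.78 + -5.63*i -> [1.78, -3.85, -9.48, -15.11, -20.74]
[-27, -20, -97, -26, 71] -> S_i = Random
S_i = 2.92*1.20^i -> [2.92, 3.5, 4.2, 5.05, 6.05]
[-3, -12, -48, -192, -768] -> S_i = -3*4^i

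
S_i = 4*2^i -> [4, 8, 16, 32, 64]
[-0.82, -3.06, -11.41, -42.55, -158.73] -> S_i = -0.82*3.73^i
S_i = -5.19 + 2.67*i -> [-5.19, -2.52, 0.15, 2.82, 5.49]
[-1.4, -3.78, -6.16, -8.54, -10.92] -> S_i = -1.40 + -2.38*i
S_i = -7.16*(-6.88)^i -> [-7.16, 49.26, -338.91, 2331.73, -16042.31]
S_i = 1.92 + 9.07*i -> [1.92, 10.99, 20.06, 29.13, 38.2]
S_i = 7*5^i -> [7, 35, 175, 875, 4375]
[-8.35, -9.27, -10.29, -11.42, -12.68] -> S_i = -8.35*1.11^i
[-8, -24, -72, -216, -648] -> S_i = -8*3^i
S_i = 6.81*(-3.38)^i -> [6.81, -23.02, 77.8, -262.96, 888.82]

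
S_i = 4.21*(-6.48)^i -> [4.21, -27.28, 176.78, -1145.53, 7423.05]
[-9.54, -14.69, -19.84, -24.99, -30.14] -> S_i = -9.54 + -5.15*i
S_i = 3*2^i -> [3, 6, 12, 24, 48]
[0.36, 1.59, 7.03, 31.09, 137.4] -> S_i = 0.36*4.42^i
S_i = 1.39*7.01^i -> [1.39, 9.74, 68.3, 478.82, 3356.5]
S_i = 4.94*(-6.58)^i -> [4.94, -32.51, 213.88, -1407.36, 9260.42]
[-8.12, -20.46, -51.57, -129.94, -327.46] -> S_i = -8.12*2.52^i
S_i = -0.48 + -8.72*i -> [-0.48, -9.2, -17.92, -26.64, -35.36]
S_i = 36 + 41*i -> [36, 77, 118, 159, 200]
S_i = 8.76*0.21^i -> [8.76, 1.84, 0.39, 0.08, 0.02]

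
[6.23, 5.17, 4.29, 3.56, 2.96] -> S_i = 6.23*0.83^i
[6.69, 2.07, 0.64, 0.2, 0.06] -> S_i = 6.69*0.31^i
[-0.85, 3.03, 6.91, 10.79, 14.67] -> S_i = -0.85 + 3.88*i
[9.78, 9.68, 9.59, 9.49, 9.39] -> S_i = 9.78*0.99^i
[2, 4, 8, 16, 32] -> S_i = 2*2^i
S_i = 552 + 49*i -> [552, 601, 650, 699, 748]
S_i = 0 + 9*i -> [0, 9, 18, 27, 36]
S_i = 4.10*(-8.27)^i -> [4.1, -33.91, 280.41, -2319.0, 19178.11]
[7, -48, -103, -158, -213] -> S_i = 7 + -55*i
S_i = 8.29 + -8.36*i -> [8.29, -0.07, -8.43, -16.79, -25.15]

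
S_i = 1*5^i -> [1, 5, 25, 125, 625]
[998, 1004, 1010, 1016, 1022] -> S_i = 998 + 6*i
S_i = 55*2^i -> [55, 110, 220, 440, 880]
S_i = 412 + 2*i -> [412, 414, 416, 418, 420]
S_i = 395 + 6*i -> [395, 401, 407, 413, 419]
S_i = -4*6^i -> [-4, -24, -144, -864, -5184]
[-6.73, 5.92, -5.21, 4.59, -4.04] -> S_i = -6.73*(-0.88)^i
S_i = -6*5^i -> [-6, -30, -150, -750, -3750]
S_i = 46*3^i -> [46, 138, 414, 1242, 3726]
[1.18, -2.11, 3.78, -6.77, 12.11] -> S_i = 1.18*(-1.79)^i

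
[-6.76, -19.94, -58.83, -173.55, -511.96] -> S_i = -6.76*2.95^i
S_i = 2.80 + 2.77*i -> [2.8, 5.57, 8.34, 11.11, 13.88]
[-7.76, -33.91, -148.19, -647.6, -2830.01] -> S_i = -7.76*4.37^i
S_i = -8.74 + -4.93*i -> [-8.74, -13.67, -18.6, -23.53, -28.46]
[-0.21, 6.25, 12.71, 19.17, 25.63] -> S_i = -0.21 + 6.46*i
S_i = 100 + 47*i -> [100, 147, 194, 241, 288]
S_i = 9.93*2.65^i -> [9.93, 26.31, 69.73, 184.79, 489.7]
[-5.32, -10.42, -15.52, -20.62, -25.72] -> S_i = -5.32 + -5.10*i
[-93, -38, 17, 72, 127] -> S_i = -93 + 55*i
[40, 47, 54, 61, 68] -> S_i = 40 + 7*i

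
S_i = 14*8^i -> [14, 112, 896, 7168, 57344]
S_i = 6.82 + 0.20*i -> [6.82, 7.02, 7.22, 7.42, 7.62]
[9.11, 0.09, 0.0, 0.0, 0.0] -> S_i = 9.11*0.01^i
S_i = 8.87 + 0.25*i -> [8.87, 9.12, 9.37, 9.62, 9.87]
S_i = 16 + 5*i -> [16, 21, 26, 31, 36]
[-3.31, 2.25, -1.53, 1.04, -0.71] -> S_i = -3.31*(-0.68)^i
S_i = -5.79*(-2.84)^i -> [-5.79, 16.44, -46.7, 132.63, -376.66]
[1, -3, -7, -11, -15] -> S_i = 1 + -4*i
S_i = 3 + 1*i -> [3, 4, 5, 6, 7]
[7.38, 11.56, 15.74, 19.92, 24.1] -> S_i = 7.38 + 4.18*i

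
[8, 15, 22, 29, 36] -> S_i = 8 + 7*i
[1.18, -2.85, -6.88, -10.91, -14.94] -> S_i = 1.18 + -4.03*i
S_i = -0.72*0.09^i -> [-0.72, -0.06, -0.01, -0.0, -0.0]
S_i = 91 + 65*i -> [91, 156, 221, 286, 351]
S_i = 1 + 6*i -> [1, 7, 13, 19, 25]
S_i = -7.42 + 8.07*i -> [-7.42, 0.65, 8.72, 16.79, 24.86]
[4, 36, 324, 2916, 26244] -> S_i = 4*9^i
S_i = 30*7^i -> [30, 210, 1470, 10290, 72030]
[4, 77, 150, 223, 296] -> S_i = 4 + 73*i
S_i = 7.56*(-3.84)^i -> [7.56, -29.03, 111.48, -428.07, 1643.79]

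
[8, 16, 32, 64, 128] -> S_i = 8*2^i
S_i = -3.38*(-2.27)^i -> [-3.38, 7.67, -17.42, 39.54, -89.75]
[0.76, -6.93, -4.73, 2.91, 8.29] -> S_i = Random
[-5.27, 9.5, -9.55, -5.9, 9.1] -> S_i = Random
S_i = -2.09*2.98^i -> [-2.09, -6.23, -18.56, -55.31, -164.82]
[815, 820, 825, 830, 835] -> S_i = 815 + 5*i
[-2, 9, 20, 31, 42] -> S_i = -2 + 11*i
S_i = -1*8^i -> [-1, -8, -64, -512, -4096]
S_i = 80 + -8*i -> [80, 72, 64, 56, 48]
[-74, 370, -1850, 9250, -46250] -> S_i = -74*-5^i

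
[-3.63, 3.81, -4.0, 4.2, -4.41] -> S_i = -3.63*(-1.05)^i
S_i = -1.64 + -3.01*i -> [-1.64, -4.65, -7.66, -10.67, -13.68]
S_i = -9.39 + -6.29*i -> [-9.39, -15.68, -21.97, -28.26, -34.55]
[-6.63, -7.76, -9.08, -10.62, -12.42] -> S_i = -6.63*1.17^i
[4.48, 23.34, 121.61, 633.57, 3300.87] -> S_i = 4.48*5.21^i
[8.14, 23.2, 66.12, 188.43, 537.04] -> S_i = 8.14*2.85^i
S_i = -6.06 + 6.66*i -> [-6.06, 0.6, 7.26, 13.92, 20.58]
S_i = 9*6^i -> [9, 54, 324, 1944, 11664]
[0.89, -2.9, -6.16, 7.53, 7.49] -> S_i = Random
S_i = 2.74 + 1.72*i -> [2.74, 4.46, 6.18, 7.9, 9.62]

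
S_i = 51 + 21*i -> [51, 72, 93, 114, 135]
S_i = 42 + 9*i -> [42, 51, 60, 69, 78]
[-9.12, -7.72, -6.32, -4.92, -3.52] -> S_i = -9.12 + 1.40*i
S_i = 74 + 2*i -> [74, 76, 78, 80, 82]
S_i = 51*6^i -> [51, 306, 1836, 11016, 66096]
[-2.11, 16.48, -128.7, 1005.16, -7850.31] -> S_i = -2.11*(-7.81)^i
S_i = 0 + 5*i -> [0, 5, 10, 15, 20]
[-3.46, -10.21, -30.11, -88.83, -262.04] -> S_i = -3.46*2.95^i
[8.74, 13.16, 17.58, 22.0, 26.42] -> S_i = 8.74 + 4.42*i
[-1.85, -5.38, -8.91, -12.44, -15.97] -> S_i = -1.85 + -3.53*i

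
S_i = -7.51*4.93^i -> [-7.51, -37.02, -182.53, -899.87, -4436.37]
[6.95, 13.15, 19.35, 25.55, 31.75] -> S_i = 6.95 + 6.20*i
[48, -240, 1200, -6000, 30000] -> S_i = 48*-5^i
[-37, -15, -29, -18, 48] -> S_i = Random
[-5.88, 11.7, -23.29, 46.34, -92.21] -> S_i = -5.88*(-1.99)^i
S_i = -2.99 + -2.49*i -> [-2.99, -5.48, -7.97, -10.46, -12.95]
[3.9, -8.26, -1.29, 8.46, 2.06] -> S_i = Random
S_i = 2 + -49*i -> [2, -47, -96, -145, -194]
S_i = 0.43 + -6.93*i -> [0.43, -6.5, -13.43, -20.36, -27.29]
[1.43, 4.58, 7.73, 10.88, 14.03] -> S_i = 1.43 + 3.15*i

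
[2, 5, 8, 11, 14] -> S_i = 2 + 3*i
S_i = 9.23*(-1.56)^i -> [9.23, -14.4, 22.46, -35.04, 54.66]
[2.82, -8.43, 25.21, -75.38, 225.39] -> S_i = 2.82*(-2.99)^i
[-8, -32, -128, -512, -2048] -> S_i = -8*4^i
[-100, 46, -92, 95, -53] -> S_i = Random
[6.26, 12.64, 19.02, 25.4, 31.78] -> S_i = 6.26 + 6.38*i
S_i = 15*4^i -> [15, 60, 240, 960, 3840]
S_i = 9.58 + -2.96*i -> [9.58, 6.62, 3.66, 0.7, -2.26]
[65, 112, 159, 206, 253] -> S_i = 65 + 47*i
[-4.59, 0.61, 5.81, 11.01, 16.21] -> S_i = -4.59 + 5.20*i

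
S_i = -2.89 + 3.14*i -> [-2.89, 0.25, 3.39, 6.53, 9.67]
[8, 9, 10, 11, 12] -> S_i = 8 + 1*i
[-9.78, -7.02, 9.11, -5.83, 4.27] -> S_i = Random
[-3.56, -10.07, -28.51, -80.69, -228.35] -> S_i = -3.56*2.83^i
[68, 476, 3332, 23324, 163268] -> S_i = 68*7^i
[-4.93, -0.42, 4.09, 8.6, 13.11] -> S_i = -4.93 + 4.51*i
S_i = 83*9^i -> [83, 747, 6723, 60507, 544563]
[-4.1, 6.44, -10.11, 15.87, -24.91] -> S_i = -4.10*(-1.57)^i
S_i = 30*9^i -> [30, 270, 2430, 21870, 196830]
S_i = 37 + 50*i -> [37, 87, 137, 187, 237]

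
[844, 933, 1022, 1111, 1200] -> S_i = 844 + 89*i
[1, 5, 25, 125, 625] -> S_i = 1*5^i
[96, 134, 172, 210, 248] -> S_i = 96 + 38*i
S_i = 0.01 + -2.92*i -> [0.01, -2.91, -5.83, -8.75, -11.67]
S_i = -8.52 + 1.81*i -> [-8.52, -6.71, -4.9, -3.09, -1.28]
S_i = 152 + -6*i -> [152, 146, 140, 134, 128]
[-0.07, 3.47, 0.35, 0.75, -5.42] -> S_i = Random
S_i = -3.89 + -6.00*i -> [-3.89, -9.89, -15.89, -21.89, -27.89]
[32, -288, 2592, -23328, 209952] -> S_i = 32*-9^i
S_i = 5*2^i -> [5, 10, 20, 40, 80]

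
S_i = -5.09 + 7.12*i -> [-5.09, 2.03, 9.15, 16.27, 23.39]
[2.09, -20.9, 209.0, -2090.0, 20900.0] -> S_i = 2.09*(-10.00)^i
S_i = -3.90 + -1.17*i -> [-3.9, -5.07, -6.24, -7.41, -8.58]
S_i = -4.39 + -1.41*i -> [-4.39, -5.8, -7.21, -8.62, -10.03]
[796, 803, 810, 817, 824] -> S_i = 796 + 7*i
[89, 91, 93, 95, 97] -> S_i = 89 + 2*i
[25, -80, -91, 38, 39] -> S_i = Random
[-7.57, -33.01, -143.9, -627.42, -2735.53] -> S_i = -7.57*4.36^i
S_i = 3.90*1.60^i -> [3.9, 6.24, 9.98, 15.97, 25.56]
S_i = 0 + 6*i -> [0, 6, 12, 18, 24]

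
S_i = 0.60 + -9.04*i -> [0.6, -8.44, -17.48, -26.52, -35.56]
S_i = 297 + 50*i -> [297, 347, 397, 447, 497]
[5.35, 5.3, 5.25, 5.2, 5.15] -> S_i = 5.35 + -0.05*i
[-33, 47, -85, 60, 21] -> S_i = Random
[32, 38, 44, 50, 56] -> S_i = 32 + 6*i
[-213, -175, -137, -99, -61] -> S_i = -213 + 38*i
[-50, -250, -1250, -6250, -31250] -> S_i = -50*5^i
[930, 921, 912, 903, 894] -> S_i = 930 + -9*i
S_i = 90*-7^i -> [90, -630, 4410, -30870, 216090]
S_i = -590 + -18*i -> [-590, -608, -626, -644, -662]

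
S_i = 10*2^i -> [10, 20, 40, 80, 160]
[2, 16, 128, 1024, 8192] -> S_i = 2*8^i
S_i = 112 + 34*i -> [112, 146, 180, 214, 248]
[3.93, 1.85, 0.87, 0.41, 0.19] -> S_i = 3.93*0.47^i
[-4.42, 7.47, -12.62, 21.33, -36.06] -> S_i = -4.42*(-1.69)^i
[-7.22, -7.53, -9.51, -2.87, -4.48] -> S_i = Random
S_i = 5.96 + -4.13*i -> [5.96, 1.83, -2.3, -6.43, -10.56]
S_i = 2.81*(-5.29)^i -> [2.81, -14.86, 78.64, -415.98, 2200.54]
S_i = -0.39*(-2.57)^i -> [-0.39, 1.0, -2.58, 6.62, -17.01]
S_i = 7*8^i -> [7, 56, 448, 3584, 28672]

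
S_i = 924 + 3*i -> [924, 927, 930, 933, 936]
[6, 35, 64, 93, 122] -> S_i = 6 + 29*i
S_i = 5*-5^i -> [5, -25, 125, -625, 3125]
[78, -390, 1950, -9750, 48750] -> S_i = 78*-5^i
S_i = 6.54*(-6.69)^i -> [6.54, -43.75, 292.7, -1958.2, 13100.33]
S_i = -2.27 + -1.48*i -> [-2.27, -3.75, -5.23, -6.71, -8.19]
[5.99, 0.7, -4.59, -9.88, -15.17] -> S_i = 5.99 + -5.29*i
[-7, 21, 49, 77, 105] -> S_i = -7 + 28*i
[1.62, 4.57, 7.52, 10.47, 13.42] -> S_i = 1.62 + 2.95*i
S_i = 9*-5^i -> [9, -45, 225, -1125, 5625]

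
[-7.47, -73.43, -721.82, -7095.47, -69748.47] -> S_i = -7.47*9.83^i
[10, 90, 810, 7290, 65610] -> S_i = 10*9^i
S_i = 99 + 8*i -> [99, 107, 115, 123, 131]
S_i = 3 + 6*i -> [3, 9, 15, 21, 27]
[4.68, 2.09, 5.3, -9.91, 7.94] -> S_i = Random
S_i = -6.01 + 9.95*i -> [-6.01, 3.94, 13.89, 23.84, 33.79]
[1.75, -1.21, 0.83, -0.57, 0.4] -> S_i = 1.75*(-0.69)^i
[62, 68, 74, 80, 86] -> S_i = 62 + 6*i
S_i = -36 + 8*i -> [-36, -28, -20, -12, -4]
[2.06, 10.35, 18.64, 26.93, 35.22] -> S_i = 2.06 + 8.29*i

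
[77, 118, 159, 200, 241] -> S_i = 77 + 41*i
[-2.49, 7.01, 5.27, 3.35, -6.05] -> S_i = Random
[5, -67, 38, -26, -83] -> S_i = Random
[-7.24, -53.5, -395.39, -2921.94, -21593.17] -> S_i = -7.24*7.39^i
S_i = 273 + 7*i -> [273, 280, 287, 294, 301]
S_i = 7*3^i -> [7, 21, 63, 189, 567]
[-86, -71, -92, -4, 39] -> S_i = Random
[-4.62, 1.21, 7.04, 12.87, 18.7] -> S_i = -4.62 + 5.83*i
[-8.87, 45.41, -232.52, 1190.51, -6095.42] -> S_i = -8.87*(-5.12)^i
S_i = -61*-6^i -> [-61, 366, -2196, 13176, -79056]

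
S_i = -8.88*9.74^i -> [-8.88, -86.49, -842.42, -8205.21, -79918.77]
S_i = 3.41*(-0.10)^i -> [3.41, -0.34, 0.03, -0.0, 0.0]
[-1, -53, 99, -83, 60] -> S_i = Random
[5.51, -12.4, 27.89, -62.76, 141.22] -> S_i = 5.51*(-2.25)^i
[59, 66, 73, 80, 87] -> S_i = 59 + 7*i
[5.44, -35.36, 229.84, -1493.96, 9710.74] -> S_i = 5.44*(-6.50)^i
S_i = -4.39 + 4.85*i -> [-4.39, 0.46, 5.31, 10.16, 15.01]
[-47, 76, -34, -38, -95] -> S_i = Random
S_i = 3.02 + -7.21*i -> [3.02, -4.19, -11.4, -18.61, -25.82]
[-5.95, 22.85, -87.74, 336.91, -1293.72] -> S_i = -5.95*(-3.84)^i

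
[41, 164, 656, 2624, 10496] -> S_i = 41*4^i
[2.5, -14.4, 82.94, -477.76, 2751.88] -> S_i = 2.50*(-5.76)^i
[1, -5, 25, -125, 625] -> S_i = 1*-5^i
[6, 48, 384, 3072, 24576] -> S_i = 6*8^i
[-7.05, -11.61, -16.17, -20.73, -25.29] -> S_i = -7.05 + -4.56*i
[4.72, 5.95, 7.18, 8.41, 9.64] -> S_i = 4.72 + 1.23*i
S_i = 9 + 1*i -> [9, 10, 11, 12, 13]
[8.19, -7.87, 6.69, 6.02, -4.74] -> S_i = Random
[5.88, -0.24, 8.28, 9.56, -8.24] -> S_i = Random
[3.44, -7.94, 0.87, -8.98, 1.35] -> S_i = Random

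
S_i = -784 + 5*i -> [-784, -779, -774, -769, -764]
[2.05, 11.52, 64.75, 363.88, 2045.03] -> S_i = 2.05*5.62^i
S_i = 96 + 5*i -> [96, 101, 106, 111, 116]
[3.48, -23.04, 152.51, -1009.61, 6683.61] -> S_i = 3.48*(-6.62)^i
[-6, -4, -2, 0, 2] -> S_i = -6 + 2*i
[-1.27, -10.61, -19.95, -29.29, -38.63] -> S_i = -1.27 + -9.34*i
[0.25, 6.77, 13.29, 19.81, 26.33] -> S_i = 0.25 + 6.52*i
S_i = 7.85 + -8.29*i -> [7.85, -0.44, -8.73, -17.02, -25.31]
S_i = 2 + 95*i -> [2, 97, 192, 287, 382]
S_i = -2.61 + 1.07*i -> [-2.61, -1.54, -0.47, 0.6, 1.67]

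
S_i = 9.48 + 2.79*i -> [9.48, 12.27, 15.06, 17.85, 20.64]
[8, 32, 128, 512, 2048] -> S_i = 8*4^i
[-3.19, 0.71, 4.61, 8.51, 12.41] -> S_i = -3.19 + 3.90*i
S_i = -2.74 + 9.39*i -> [-2.74, 6.65, 16.04, 25.43, 34.82]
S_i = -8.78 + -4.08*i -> [-8.78, -12.86, -16.94, -21.02, -25.1]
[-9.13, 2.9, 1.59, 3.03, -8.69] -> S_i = Random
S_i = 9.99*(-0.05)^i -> [9.99, -0.5, 0.02, -0.0, 0.0]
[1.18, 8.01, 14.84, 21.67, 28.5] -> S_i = 1.18 + 6.83*i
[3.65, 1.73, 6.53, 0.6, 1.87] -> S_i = Random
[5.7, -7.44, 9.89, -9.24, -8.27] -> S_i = Random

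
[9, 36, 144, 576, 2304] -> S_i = 9*4^i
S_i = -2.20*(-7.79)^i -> [-2.2, 17.14, -133.51, 1040.0, -8101.63]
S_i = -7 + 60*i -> [-7, 53, 113, 173, 233]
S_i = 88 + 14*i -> [88, 102, 116, 130, 144]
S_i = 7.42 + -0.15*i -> [7.42, 7.27, 7.12, 6.97, 6.82]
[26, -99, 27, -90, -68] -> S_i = Random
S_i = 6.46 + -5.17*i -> [6.46, 1.29, -3.88, -9.05, -14.22]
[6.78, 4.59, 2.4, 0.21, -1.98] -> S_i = 6.78 + -2.19*i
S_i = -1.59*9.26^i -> [-1.59, -14.72, -136.34, -1262.5, -11690.71]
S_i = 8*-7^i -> [8, -56, 392, -2744, 19208]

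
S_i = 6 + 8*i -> [6, 14, 22, 30, 38]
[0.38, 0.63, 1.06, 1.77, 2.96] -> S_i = 0.38*1.67^i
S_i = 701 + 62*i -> [701, 763, 825, 887, 949]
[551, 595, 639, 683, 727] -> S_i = 551 + 44*i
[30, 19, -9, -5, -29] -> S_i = Random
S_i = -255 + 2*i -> [-255, -253, -251, -249, -247]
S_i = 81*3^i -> [81, 243, 729, 2187, 6561]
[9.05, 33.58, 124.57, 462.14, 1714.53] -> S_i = 9.05*3.71^i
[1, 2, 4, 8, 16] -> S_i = 1*2^i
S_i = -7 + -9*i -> [-7, -16, -25, -34, -43]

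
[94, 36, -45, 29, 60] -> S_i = Random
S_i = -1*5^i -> [-1, -5, -25, -125, -625]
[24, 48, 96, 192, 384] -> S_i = 24*2^i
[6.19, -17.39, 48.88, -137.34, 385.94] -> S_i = 6.19*(-2.81)^i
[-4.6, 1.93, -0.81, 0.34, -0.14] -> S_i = -4.60*(-0.42)^i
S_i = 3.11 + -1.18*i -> [3.11, 1.93, 0.75, -0.43, -1.61]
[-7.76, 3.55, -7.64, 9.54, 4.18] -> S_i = Random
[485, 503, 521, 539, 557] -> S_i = 485 + 18*i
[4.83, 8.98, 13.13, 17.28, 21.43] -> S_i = 4.83 + 4.15*i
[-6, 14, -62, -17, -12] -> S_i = Random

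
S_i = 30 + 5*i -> [30, 35, 40, 45, 50]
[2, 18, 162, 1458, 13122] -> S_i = 2*9^i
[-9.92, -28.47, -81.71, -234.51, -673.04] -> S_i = -9.92*2.87^i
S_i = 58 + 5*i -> [58, 63, 68, 73, 78]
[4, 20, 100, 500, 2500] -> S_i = 4*5^i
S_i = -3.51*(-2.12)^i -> [-3.51, 7.44, -15.78, 33.44, -70.9]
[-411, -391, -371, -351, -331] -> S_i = -411 + 20*i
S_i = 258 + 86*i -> [258, 344, 430, 516, 602]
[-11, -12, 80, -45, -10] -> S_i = Random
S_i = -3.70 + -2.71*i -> [-3.7, -6.41, -9.12, -11.83, -14.54]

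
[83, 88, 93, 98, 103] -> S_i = 83 + 5*i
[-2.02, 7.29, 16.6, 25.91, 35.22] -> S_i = -2.02 + 9.31*i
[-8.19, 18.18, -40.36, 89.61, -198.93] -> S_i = -8.19*(-2.22)^i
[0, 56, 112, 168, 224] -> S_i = 0 + 56*i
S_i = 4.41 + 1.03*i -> [4.41, 5.44, 6.47, 7.5, 8.53]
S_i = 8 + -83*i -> [8, -75, -158, -241, -324]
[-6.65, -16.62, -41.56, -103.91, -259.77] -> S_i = -6.65*2.50^i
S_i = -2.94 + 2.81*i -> [-2.94, -0.13, 2.68, 5.49, 8.3]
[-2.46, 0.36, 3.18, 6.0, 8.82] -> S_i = -2.46 + 2.82*i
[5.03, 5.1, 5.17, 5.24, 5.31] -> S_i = 5.03 + 0.07*i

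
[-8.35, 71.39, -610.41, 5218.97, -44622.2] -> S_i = -8.35*(-8.55)^i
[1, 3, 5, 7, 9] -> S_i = 1 + 2*i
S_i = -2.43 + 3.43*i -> [-2.43, 1.0, 4.43, 7.86, 11.29]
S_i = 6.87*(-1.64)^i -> [6.87, -11.27, 18.48, -30.3, 49.7]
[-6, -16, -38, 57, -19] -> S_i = Random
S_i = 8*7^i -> [8, 56, 392, 2744, 19208]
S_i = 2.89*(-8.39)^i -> [2.89, -24.25, 203.43, -1706.8, 14320.09]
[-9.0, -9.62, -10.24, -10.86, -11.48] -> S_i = -9.00 + -0.62*i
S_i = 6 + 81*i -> [6, 87, 168, 249, 330]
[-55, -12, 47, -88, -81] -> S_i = Random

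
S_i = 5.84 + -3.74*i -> [5.84, 2.1, -1.64, -5.38, -9.12]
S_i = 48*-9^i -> [48, -432, 3888, -34992, 314928]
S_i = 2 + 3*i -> [2, 5, 8, 11, 14]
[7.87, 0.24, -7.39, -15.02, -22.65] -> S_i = 7.87 + -7.63*i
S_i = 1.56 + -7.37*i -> [1.56, -5.81, -13.18, -20.55, -27.92]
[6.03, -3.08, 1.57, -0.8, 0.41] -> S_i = 6.03*(-0.51)^i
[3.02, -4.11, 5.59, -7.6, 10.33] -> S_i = 3.02*(-1.36)^i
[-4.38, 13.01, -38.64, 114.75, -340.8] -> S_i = -4.38*(-2.97)^i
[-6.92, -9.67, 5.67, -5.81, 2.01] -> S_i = Random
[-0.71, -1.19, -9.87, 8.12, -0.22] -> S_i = Random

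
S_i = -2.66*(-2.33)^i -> [-2.66, 6.2, -14.44, 33.65, -78.4]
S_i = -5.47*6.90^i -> [-5.47, -37.74, -260.43, -1796.94, -12398.92]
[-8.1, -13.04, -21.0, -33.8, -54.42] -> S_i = -8.10*1.61^i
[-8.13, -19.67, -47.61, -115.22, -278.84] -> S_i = -8.13*2.42^i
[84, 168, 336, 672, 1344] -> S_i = 84*2^i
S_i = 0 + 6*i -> [0, 6, 12, 18, 24]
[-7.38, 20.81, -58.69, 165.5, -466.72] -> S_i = -7.38*(-2.82)^i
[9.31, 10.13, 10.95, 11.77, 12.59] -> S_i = 9.31 + 0.82*i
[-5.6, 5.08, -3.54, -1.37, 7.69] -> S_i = Random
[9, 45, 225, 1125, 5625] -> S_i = 9*5^i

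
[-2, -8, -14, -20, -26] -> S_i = -2 + -6*i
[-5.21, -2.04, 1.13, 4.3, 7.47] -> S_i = -5.21 + 3.17*i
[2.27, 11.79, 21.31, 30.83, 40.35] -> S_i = 2.27 + 9.52*i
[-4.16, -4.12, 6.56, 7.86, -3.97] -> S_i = Random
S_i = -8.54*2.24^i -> [-8.54, -19.13, -42.85, -95.98, -215.01]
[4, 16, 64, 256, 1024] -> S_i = 4*4^i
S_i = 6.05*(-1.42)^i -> [6.05, -8.59, 12.2, -17.32, 24.6]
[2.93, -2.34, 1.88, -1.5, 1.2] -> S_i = 2.93*(-0.80)^i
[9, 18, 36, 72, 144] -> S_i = 9*2^i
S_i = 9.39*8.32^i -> [9.39, 78.12, 650.0, 5407.99, 44994.44]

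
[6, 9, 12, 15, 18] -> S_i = 6 + 3*i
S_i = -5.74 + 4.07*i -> [-5.74, -1.67, 2.4, 6.47, 10.54]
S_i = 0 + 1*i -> [0, 1, 2, 3, 4]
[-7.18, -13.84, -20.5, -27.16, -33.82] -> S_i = -7.18 + -6.66*i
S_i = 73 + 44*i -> [73, 117, 161, 205, 249]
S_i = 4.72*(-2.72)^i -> [4.72, -12.84, 34.92, -94.98, 258.36]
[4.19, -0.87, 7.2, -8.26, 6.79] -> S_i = Random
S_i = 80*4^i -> [80, 320, 1280, 5120, 20480]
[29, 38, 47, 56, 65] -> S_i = 29 + 9*i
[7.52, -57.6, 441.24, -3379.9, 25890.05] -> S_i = 7.52*(-7.66)^i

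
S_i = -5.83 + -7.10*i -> [-5.83, -12.93, -20.03, -27.13, -34.23]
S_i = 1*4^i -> [1, 4, 16, 64, 256]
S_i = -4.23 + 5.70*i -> [-4.23, 1.47, 7.17, 12.87, 18.57]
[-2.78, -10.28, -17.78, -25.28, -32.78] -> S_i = -2.78 + -7.50*i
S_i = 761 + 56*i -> [761, 817, 873, 929, 985]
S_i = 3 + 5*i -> [3, 8, 13, 18, 23]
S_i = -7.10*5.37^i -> [-7.1, -38.13, -204.74, -1099.46, -5904.12]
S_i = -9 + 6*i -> [-9, -3, 3, 9, 15]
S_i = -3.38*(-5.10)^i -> [-3.38, 17.24, -87.91, 448.36, -2286.64]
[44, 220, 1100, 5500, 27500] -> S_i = 44*5^i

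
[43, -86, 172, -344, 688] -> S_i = 43*-2^i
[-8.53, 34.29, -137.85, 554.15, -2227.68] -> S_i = -8.53*(-4.02)^i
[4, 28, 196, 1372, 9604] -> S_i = 4*7^i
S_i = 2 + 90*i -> [2, 92, 182, 272, 362]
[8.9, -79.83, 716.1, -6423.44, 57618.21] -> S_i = 8.90*(-8.97)^i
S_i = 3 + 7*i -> [3, 10, 17, 24, 31]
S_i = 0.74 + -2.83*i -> [0.74, -2.09, -4.92, -7.75, -10.58]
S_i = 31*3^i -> [31, 93, 279, 837, 2511]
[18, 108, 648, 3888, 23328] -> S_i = 18*6^i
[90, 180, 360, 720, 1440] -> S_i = 90*2^i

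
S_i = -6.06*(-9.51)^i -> [-6.06, 57.63, -548.07, 5212.12, -49567.23]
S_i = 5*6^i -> [5, 30, 180, 1080, 6480]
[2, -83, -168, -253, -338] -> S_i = 2 + -85*i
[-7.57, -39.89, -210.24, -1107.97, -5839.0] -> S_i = -7.57*5.27^i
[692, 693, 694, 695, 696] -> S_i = 692 + 1*i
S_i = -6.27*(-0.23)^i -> [-6.27, 1.44, -0.33, 0.08, -0.02]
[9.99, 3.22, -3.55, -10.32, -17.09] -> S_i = 9.99 + -6.77*i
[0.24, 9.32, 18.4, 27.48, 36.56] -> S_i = 0.24 + 9.08*i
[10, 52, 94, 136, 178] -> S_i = 10 + 42*i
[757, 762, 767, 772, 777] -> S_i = 757 + 5*i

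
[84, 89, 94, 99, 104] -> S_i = 84 + 5*i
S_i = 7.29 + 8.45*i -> [7.29, 15.74, 24.19, 32.64, 41.09]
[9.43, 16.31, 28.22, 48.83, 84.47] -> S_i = 9.43*1.73^i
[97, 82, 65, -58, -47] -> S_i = Random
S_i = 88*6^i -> [88, 528, 3168, 19008, 114048]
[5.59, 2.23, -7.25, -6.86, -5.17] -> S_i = Random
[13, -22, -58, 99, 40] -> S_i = Random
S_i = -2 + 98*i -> [-2, 96, 194, 292, 390]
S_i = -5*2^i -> [-5, -10, -20, -40, -80]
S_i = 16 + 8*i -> [16, 24, 32, 40, 48]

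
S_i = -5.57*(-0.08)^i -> [-5.57, 0.45, -0.04, 0.0, -0.0]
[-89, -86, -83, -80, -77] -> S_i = -89 + 3*i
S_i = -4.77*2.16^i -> [-4.77, -10.3, -22.25, -48.07, -103.83]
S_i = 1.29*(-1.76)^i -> [1.29, -2.27, 4.0, -7.03, 12.38]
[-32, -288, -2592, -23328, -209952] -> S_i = -32*9^i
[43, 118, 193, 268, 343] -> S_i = 43 + 75*i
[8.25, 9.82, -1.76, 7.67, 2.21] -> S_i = Random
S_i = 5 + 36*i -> [5, 41, 77, 113, 149]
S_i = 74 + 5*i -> [74, 79, 84, 89, 94]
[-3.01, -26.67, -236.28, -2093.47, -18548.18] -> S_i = -3.01*8.86^i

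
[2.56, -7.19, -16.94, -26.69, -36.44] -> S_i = 2.56 + -9.75*i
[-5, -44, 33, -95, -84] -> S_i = Random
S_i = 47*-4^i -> [47, -188, 752, -3008, 12032]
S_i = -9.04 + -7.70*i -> [-9.04, -16.74, -24.44, -32.14, -39.84]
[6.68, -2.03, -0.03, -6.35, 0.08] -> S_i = Random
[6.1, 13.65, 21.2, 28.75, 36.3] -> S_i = 6.10 + 7.55*i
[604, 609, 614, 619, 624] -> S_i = 604 + 5*i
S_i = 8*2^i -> [8, 16, 32, 64, 128]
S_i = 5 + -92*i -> [5, -87, -179, -271, -363]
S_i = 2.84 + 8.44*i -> [2.84, 11.28, 19.72, 28.16, 36.6]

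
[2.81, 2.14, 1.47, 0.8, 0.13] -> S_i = 2.81 + -0.67*i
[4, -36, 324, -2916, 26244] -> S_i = 4*-9^i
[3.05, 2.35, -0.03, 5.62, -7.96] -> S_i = Random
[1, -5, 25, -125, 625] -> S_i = 1*-5^i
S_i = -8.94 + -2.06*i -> [-8.94, -11.0, -13.06, -15.12, -17.18]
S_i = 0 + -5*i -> [0, -5, -10, -15, -20]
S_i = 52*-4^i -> [52, -208, 832, -3328, 13312]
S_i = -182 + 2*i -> [-182, -180, -178, -176, -174]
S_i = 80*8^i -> [80, 640, 5120, 40960, 327680]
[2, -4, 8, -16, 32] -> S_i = 2*-2^i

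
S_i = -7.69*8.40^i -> [-7.69, -64.6, -542.61, -4557.89, -38286.31]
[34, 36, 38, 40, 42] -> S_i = 34 + 2*i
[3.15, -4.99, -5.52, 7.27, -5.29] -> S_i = Random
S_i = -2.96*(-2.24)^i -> [-2.96, 6.63, -14.85, 33.27, -74.52]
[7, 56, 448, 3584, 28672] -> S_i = 7*8^i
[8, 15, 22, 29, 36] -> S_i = 8 + 7*i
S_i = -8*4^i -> [-8, -32, -128, -512, -2048]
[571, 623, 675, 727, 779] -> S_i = 571 + 52*i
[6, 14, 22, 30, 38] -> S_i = 6 + 8*i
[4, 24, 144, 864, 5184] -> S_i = 4*6^i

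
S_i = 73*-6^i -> [73, -438, 2628, -15768, 94608]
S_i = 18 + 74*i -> [18, 92, 166, 240, 314]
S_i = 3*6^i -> [3, 18, 108, 648, 3888]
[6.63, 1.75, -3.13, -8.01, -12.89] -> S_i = 6.63 + -4.88*i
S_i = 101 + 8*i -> [101, 109, 117, 125, 133]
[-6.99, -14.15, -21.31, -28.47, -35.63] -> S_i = -6.99 + -7.16*i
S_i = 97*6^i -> [97, 582, 3492, 20952, 125712]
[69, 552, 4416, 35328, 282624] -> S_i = 69*8^i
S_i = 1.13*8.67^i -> [1.13, 9.8, 84.94, 736.44, 6384.91]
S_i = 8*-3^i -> [8, -24, 72, -216, 648]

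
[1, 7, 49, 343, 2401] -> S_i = 1*7^i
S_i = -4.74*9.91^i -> [-4.74, -46.97, -465.51, -4613.17, -45716.5]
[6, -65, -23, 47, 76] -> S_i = Random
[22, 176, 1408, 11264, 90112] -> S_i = 22*8^i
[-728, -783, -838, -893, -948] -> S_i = -728 + -55*i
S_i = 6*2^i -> [6, 12, 24, 48, 96]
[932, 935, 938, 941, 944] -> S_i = 932 + 3*i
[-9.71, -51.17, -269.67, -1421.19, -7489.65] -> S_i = -9.71*5.27^i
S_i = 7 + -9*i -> [7, -2, -11, -20, -29]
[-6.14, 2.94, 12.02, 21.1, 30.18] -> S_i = -6.14 + 9.08*i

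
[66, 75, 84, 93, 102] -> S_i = 66 + 9*i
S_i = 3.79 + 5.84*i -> [3.79, 9.63, 15.47, 21.31, 27.15]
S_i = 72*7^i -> [72, 504, 3528, 24696, 172872]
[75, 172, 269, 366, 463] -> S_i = 75 + 97*i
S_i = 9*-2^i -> [9, -18, 36, -72, 144]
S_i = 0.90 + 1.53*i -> [0.9, 2.43, 3.96, 5.49, 7.02]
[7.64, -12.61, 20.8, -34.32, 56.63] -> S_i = 7.64*(-1.65)^i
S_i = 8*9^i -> [8, 72, 648, 5832, 52488]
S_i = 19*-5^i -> [19, -95, 475, -2375, 11875]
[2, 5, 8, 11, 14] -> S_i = 2 + 3*i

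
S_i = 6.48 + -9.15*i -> [6.48, -2.67, -11.82, -20.97, -30.12]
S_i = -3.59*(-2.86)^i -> [-3.59, 10.27, -29.36, 83.98, -240.19]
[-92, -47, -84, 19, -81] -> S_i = Random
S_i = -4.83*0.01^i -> [-4.83, -0.05, -0.0, -0.0, -0.0]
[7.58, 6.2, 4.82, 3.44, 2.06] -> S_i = 7.58 + -1.38*i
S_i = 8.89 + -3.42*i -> [8.89, 5.47, 2.05, -1.37, -4.79]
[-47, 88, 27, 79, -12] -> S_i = Random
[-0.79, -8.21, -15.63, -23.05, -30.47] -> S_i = -0.79 + -7.42*i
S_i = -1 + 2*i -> [-1, 1, 3, 5, 7]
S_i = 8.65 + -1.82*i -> [8.65, 6.83, 5.01, 3.19, 1.37]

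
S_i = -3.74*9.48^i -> [-3.74, -35.46, -336.12, -3186.37, -30206.82]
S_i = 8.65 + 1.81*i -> [8.65, 10.46, 12.27, 14.08, 15.89]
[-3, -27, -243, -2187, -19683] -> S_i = -3*9^i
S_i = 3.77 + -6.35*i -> [3.77, -2.58, -8.93, -15.28, -21.63]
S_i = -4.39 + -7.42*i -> [-4.39, -11.81, -19.23, -26.65, -34.07]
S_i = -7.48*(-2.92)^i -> [-7.48, 21.84, -63.78, 186.23, -543.79]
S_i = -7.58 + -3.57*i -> [-7.58, -11.15, -14.72, -18.29, -21.86]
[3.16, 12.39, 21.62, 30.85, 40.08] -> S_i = 3.16 + 9.23*i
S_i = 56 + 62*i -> [56, 118, 180, 242, 304]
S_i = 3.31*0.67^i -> [3.31, 2.22, 1.49, 1.0, 0.67]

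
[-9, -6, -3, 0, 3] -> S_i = -9 + 3*i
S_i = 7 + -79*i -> [7, -72, -151, -230, -309]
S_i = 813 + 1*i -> [813, 814, 815, 816, 817]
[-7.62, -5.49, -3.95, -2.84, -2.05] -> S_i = -7.62*0.72^i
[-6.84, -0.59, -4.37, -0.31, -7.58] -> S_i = Random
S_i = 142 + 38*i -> [142, 180, 218, 256, 294]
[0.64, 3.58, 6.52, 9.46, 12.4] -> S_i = 0.64 + 2.94*i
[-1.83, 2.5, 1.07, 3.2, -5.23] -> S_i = Random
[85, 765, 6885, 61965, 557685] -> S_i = 85*9^i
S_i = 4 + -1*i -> [4, 3, 2, 1, 0]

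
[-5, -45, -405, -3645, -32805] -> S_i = -5*9^i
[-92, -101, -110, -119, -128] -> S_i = -92 + -9*i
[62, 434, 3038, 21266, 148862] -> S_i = 62*7^i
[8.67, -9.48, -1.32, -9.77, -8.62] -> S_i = Random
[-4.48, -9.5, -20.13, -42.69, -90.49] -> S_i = -4.48*2.12^i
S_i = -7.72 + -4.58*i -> [-7.72, -12.3, -16.88, -21.46, -26.04]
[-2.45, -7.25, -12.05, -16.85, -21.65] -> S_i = -2.45 + -4.80*i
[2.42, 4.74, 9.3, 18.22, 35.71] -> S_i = 2.42*1.96^i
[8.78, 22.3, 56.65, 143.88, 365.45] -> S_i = 8.78*2.54^i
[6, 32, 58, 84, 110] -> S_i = 6 + 26*i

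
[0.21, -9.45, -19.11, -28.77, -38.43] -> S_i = 0.21 + -9.66*i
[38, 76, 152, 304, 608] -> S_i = 38*2^i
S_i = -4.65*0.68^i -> [-4.65, -3.16, -2.15, -1.46, -0.99]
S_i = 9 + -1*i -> [9, 8, 7, 6, 5]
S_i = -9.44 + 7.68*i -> [-9.44, -1.76, 5.92, 13.6, 21.28]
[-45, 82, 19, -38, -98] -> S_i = Random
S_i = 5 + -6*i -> [5, -1, -7, -13, -19]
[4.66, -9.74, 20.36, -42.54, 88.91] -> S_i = 4.66*(-2.09)^i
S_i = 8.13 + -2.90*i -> [8.13, 5.23, 2.33, -0.57, -3.47]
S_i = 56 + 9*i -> [56, 65, 74, 83, 92]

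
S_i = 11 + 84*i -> [11, 95, 179, 263, 347]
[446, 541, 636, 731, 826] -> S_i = 446 + 95*i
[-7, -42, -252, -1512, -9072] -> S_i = -7*6^i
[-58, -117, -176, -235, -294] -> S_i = -58 + -59*i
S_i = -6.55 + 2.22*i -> [-6.55, -4.33, -2.11, 0.11, 2.33]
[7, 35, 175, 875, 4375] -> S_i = 7*5^i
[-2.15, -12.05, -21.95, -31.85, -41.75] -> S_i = -2.15 + -9.90*i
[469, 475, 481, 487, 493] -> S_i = 469 + 6*i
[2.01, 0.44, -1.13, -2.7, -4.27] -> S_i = 2.01 + -1.57*i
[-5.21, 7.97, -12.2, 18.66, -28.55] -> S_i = -5.21*(-1.53)^i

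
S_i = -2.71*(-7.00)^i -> [-2.71, 18.97, -132.79, 929.53, -6506.71]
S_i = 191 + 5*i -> [191, 196, 201, 206, 211]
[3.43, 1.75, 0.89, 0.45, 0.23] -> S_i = 3.43*0.51^i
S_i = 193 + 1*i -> [193, 194, 195, 196, 197]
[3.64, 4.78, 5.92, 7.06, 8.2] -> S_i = 3.64 + 1.14*i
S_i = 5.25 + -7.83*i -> [5.25, -2.58, -10.41, -18.24, -26.07]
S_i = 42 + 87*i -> [42, 129, 216, 303, 390]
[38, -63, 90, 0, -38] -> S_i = Random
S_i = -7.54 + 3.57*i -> [-7.54, -3.97, -0.4, 3.17, 6.74]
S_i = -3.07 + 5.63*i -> [-3.07, 2.56, 8.19, 13.82, 19.45]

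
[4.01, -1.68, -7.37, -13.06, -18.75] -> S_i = 4.01 + -5.69*i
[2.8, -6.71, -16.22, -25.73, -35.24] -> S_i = 2.80 + -9.51*i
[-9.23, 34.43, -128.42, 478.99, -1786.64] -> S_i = -9.23*(-3.73)^i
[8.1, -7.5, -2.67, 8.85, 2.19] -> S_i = Random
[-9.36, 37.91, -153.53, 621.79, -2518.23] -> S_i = -9.36*(-4.05)^i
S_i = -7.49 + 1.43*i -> [-7.49, -6.06, -4.63, -3.2, -1.77]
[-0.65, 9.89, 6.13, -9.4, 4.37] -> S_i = Random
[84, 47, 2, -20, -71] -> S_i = Random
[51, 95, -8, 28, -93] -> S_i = Random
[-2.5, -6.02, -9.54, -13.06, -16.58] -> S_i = -2.50 + -3.52*i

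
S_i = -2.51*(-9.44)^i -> [-2.51, 23.69, -223.68, 2111.49, -19932.5]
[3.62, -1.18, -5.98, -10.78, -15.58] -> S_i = 3.62 + -4.80*i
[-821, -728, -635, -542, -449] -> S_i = -821 + 93*i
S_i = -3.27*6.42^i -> [-3.27, -20.99, -134.78, -865.27, -5555.05]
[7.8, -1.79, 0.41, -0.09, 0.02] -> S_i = 7.80*(-0.23)^i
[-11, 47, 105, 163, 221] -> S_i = -11 + 58*i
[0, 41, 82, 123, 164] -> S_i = 0 + 41*i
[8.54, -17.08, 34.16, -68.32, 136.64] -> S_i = 8.54*(-2.00)^i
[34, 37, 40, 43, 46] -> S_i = 34 + 3*i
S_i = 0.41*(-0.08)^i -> [0.41, -0.03, 0.0, -0.0, 0.0]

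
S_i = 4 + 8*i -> [4, 12, 20, 28, 36]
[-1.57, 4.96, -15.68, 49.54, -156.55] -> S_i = -1.57*(-3.16)^i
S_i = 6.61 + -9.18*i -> [6.61, -2.57, -11.75, -20.93, -30.11]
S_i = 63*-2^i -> [63, -126, 252, -504, 1008]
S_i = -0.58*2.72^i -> [-0.58, -1.58, -4.29, -11.67, -31.75]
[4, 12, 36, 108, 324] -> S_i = 4*3^i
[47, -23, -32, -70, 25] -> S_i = Random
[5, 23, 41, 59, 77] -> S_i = 5 + 18*i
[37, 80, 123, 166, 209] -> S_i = 37 + 43*i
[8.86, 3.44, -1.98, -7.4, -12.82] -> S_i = 8.86 + -5.42*i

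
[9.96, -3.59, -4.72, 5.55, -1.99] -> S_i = Random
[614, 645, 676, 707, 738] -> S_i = 614 + 31*i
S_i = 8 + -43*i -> [8, -35, -78, -121, -164]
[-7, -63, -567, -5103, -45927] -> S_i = -7*9^i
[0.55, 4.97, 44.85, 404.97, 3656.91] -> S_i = 0.55*9.03^i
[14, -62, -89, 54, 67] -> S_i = Random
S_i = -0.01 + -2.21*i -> [-0.01, -2.22, -4.43, -6.64, -8.85]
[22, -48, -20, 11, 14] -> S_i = Random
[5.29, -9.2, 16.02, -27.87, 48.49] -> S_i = 5.29*(-1.74)^i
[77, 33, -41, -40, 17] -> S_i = Random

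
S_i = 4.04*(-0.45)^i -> [4.04, -1.82, 0.82, -0.37, 0.17]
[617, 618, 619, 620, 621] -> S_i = 617 + 1*i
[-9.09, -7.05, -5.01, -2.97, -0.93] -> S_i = -9.09 + 2.04*i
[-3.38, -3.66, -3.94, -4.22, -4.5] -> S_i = -3.38 + -0.28*i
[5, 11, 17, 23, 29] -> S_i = 5 + 6*i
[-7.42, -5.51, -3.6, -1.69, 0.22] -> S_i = -7.42 + 1.91*i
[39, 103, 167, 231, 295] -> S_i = 39 + 64*i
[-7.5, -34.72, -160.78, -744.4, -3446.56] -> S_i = -7.50*4.63^i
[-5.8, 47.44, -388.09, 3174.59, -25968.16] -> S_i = -5.80*(-8.18)^i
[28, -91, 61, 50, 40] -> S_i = Random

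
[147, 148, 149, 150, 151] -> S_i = 147 + 1*i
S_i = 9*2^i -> [9, 18, 36, 72, 144]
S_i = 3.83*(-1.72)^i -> [3.83, -6.59, 11.33, -19.49, 33.52]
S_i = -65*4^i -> [-65, -260, -1040, -4160, -16640]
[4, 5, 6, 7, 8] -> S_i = 4 + 1*i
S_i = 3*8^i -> [3, 24, 192, 1536, 12288]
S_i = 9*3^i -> [9, 27, 81, 243, 729]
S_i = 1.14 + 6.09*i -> [1.14, 7.23, 13.32, 19.41, 25.5]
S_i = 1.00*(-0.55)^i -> [1.0, -0.55, 0.3, -0.17, 0.09]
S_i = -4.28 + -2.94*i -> [-4.28, -7.22, -10.16, -13.1, -16.04]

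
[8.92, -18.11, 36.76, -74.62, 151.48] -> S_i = 8.92*(-2.03)^i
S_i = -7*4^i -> [-7, -28, -112, -448, -1792]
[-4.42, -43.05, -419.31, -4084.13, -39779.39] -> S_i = -4.42*9.74^i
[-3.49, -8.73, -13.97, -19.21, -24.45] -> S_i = -3.49 + -5.24*i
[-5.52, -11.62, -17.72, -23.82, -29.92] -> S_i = -5.52 + -6.10*i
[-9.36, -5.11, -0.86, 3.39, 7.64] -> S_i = -9.36 + 4.25*i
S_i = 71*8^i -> [71, 568, 4544, 36352, 290816]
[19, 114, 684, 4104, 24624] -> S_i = 19*6^i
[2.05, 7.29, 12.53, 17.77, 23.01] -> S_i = 2.05 + 5.24*i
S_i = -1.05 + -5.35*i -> [-1.05, -6.4, -11.75, -17.1, -22.45]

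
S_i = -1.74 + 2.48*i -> [-1.74, 0.74, 3.22, 5.7, 8.18]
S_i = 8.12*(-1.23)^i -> [8.12, -9.99, 12.28, -15.11, 18.59]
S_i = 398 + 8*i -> [398, 406, 414, 422, 430]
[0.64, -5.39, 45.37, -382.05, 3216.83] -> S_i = 0.64*(-8.42)^i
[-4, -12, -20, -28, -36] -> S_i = -4 + -8*i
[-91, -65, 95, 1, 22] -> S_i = Random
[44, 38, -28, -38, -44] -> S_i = Random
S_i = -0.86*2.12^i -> [-0.86, -1.82, -3.87, -8.19, -17.37]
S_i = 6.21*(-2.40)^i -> [6.21, -14.9, 35.77, -85.85, 206.03]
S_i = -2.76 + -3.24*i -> [-2.76, -6.0, -9.24, -12.48, -15.72]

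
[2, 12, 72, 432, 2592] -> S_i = 2*6^i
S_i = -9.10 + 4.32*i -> [-9.1, -4.78, -0.46, 3.86, 8.18]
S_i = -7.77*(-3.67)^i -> [-7.77, 28.52, -104.65, 384.08, -1409.57]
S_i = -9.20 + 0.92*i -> [-9.2, -8.28, -7.36, -6.44, -5.52]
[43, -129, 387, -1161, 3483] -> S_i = 43*-3^i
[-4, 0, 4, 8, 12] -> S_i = -4 + 4*i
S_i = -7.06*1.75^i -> [-7.06, -12.35, -21.62, -37.84, -66.22]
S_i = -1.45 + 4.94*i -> [-1.45, 3.49, 8.43, 13.37, 18.31]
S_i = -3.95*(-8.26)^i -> [-3.95, 32.63, -269.5, 2226.06, -18387.27]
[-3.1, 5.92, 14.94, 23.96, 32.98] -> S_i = -3.10 + 9.02*i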